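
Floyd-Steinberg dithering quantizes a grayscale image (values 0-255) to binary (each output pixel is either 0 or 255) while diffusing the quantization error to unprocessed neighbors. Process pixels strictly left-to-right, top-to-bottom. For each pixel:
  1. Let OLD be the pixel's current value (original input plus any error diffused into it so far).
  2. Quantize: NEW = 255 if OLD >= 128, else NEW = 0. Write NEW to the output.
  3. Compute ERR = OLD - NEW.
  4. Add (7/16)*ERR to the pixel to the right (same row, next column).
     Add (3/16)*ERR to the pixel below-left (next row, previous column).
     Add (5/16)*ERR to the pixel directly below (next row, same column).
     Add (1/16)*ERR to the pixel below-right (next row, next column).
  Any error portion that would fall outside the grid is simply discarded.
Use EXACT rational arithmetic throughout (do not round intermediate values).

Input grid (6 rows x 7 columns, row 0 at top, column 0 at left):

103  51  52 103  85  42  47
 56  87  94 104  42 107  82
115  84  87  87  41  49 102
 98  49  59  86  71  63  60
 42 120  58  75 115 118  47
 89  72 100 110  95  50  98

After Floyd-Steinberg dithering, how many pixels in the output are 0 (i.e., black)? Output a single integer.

(0,0): OLD=103 → NEW=0, ERR=103
(0,1): OLD=1537/16 → NEW=0, ERR=1537/16
(0,2): OLD=24071/256 → NEW=0, ERR=24071/256
(0,3): OLD=590385/4096 → NEW=255, ERR=-454095/4096
(0,4): OLD=2391895/65536 → NEW=0, ERR=2391895/65536
(0,5): OLD=60783457/1048576 → NEW=0, ERR=60783457/1048576
(0,6): OLD=1214013351/16777216 → NEW=0, ERR=1214013351/16777216
(1,0): OLD=27187/256 → NEW=0, ERR=27187/256
(1,1): OLD=384101/2048 → NEW=255, ERR=-138139/2048
(1,2): OLD=5183305/65536 → NEW=0, ERR=5183305/65536
(1,3): OLD=30586325/262144 → NEW=0, ERR=30586325/262144
(1,4): OLD=1818513823/16777216 → NEW=0, ERR=1818513823/16777216
(1,5): OLD=25284616143/134217728 → NEW=255, ERR=-8940904497/134217728
(1,6): OLD=169848144193/2147483648 → NEW=0, ERR=169848144193/2147483648
(2,0): OLD=4441383/32768 → NEW=255, ERR=-3914457/32768
(2,1): OLD=33685533/1048576 → NEW=0, ERR=33685533/1048576
(2,2): OLD=2406389655/16777216 → NEW=255, ERR=-1871800425/16777216
(2,3): OLD=13410686623/134217728 → NEW=0, ERR=13410686623/134217728
(2,4): OLD=121749836879/1073741824 → NEW=0, ERR=121749836879/1073741824
(2,5): OLD=3415166738501/34359738368 → NEW=0, ERR=3415166738501/34359738368
(2,6): OLD=91280240170291/549755813888 → NEW=255, ERR=-48907492371149/549755813888
(3,0): OLD=1118910647/16777216 → NEW=0, ERR=1118910647/16777216
(3,1): OLD=8030475627/134217728 → NEW=0, ERR=8030475627/134217728
(3,2): OLD=76293327857/1073741824 → NEW=0, ERR=76293327857/1073741824
(3,3): OLD=698350948295/4294967296 → NEW=255, ERR=-396865712185/4294967296
(3,4): OLD=49966792795319/549755813888 → NEW=0, ERR=49966792795319/549755813888
(3,5): OLD=546374094207509/4398046511104 → NEW=0, ERR=546374094207509/4398046511104
(3,6): OLD=6527584957794571/70368744177664 → NEW=0, ERR=6527584957794571/70368744177664
(4,0): OLD=159042165977/2147483648 → NEW=0, ERR=159042165977/2147483648
(4,1): OLD=6479882346117/34359738368 → NEW=255, ERR=-2281850937723/34359738368
(4,2): OLD=20650837766635/549755813888 → NEW=0, ERR=20650837766635/549755813888
(4,3): OLD=369615673741193/4398046511104 → NEW=0, ERR=369615673741193/4398046511104
(4,4): OLD=6955559400888779/35184372088832 → NEW=255, ERR=-2016455481763381/35184372088832
(4,5): OLD=174314244150527563/1125899906842624 → NEW=255, ERR=-112790232094341557/1125899906842624
(4,6): OLD=719223670025950333/18014398509481984 → NEW=0, ERR=719223670025950333/18014398509481984
(5,0): OLD=54806087901023/549755813888 → NEW=0, ERR=54806087901023/549755813888
(5,1): OLD=468540272839157/4398046511104 → NEW=0, ERR=468540272839157/4398046511104
(5,2): OLD=5979729969750467/35184372088832 → NEW=255, ERR=-2992284912901693/35184372088832
(5,3): OLD=25517707303727343/281474976710656 → NEW=0, ERR=25517707303727343/281474976710656
(5,4): OLD=1859481702017733861/18014398509481984 → NEW=0, ERR=1859481702017733861/18014398509481984
(5,5): OLD=9764958978788699797/144115188075855872 → NEW=0, ERR=9764958978788699797/144115188075855872
(5,6): OLD=308659124847425199899/2305843009213693952 → NEW=255, ERR=-279330842502066757861/2305843009213693952
Output grid:
  Row 0: ...#...  (6 black, running=6)
  Row 1: .#...#.  (5 black, running=11)
  Row 2: #.#...#  (4 black, running=15)
  Row 3: ...#...  (6 black, running=21)
  Row 4: .#..##.  (4 black, running=25)
  Row 5: ..#...#  (5 black, running=30)

Answer: 30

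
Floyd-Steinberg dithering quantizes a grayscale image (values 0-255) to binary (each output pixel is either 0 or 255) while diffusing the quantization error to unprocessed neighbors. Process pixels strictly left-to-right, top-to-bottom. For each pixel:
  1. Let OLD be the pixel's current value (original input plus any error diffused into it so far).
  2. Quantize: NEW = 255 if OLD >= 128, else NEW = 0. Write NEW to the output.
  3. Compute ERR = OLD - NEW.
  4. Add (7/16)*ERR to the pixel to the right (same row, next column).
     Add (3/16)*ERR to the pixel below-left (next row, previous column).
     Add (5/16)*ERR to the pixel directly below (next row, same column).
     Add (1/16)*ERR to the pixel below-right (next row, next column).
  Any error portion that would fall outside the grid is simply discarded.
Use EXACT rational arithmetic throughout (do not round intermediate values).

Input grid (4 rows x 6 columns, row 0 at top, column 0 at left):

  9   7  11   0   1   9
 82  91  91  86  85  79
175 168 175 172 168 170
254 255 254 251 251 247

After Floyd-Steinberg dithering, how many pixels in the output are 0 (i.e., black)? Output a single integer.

(0,0): OLD=9 → NEW=0, ERR=9
(0,1): OLD=175/16 → NEW=0, ERR=175/16
(0,2): OLD=4041/256 → NEW=0, ERR=4041/256
(0,3): OLD=28287/4096 → NEW=0, ERR=28287/4096
(0,4): OLD=263545/65536 → NEW=0, ERR=263545/65536
(0,5): OLD=11281999/1048576 → NEW=0, ERR=11281999/1048576
(1,0): OLD=22237/256 → NEW=0, ERR=22237/256
(1,1): OLD=278411/2048 → NEW=255, ERR=-243829/2048
(1,2): OLD=3003111/65536 → NEW=0, ERR=3003111/65536
(1,3): OLD=28821851/262144 → NEW=0, ERR=28821851/262144
(1,4): OLD=2295246257/16777216 → NEW=255, ERR=-1982943823/16777216
(1,5): OLD=8295821703/268435456 → NEW=0, ERR=8295821703/268435456
(2,0): OLD=5892393/32768 → NEW=255, ERR=-2463447/32768
(2,1): OLD=117361875/1048576 → NEW=0, ERR=117361875/1048576
(2,2): OLD=4218816569/16777216 → NEW=255, ERR=-59373511/16777216
(2,3): OLD=24899120561/134217728 → NEW=255, ERR=-9326400079/134217728
(2,4): OLD=486750439315/4294967296 → NEW=0, ERR=486750439315/4294967296
(2,5): OLD=15245596237877/68719476736 → NEW=255, ERR=-2277870329803/68719476736
(3,0): OLD=4219346969/16777216 → NEW=255, ERR=-58843111/16777216
(3,1): OLD=37994342053/134217728 → NEW=255, ERR=3768821413/134217728
(3,2): OLD=278255387903/1073741824 → NEW=255, ERR=4451222783/1073741824
(3,3): OLD=17326050585149/68719476736 → NEW=255, ERR=-197415982531/68719476736
(3,4): OLD=150963407004701/549755813888 → NEW=255, ERR=10775674463261/549755813888
(3,5): OLD=2219253940768403/8796093022208 → NEW=255, ERR=-23749779894637/8796093022208
Output grid:
  Row 0: ......  (6 black, running=6)
  Row 1: .#..#.  (4 black, running=10)
  Row 2: #.##.#  (2 black, running=12)
  Row 3: ######  (0 black, running=12)

Answer: 12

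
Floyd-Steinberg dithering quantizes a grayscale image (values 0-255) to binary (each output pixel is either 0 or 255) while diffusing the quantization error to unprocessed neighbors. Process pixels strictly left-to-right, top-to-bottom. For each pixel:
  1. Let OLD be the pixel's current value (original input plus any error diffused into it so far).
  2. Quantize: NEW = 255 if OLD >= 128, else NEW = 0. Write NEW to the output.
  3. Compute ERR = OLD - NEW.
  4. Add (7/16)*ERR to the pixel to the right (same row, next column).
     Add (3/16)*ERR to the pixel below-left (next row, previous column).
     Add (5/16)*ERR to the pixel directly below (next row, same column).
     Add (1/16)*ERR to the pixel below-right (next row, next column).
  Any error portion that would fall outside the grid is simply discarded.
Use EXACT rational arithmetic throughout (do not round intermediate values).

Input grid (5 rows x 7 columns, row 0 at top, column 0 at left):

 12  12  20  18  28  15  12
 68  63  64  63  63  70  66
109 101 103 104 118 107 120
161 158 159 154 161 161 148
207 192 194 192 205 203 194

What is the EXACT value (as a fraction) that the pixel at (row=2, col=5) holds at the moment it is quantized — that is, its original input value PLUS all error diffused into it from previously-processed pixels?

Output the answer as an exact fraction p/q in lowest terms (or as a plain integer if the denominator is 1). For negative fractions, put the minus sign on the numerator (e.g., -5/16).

Answer: 1050622210969/8589934592

Derivation:
(0,0): OLD=12 → NEW=0, ERR=12
(0,1): OLD=69/4 → NEW=0, ERR=69/4
(0,2): OLD=1763/64 → NEW=0, ERR=1763/64
(0,3): OLD=30773/1024 → NEW=0, ERR=30773/1024
(0,4): OLD=674163/16384 → NEW=0, ERR=674163/16384
(0,5): OLD=8651301/262144 → NEW=0, ERR=8651301/262144
(0,6): OLD=110890755/4194304 → NEW=0, ERR=110890755/4194304
(1,0): OLD=4799/64 → NEW=0, ERR=4799/64
(1,1): OLD=54841/512 → NEW=0, ERR=54841/512
(1,2): OLD=2067373/16384 → NEW=0, ERR=2067373/16384
(1,3): OLD=8980585/65536 → NEW=255, ERR=-7731095/65536
(1,4): OLD=135535323/4194304 → NEW=0, ERR=135535323/4194304
(1,5): OLD=3421864907/33554432 → NEW=0, ERR=3421864907/33554432
(1,6): OLD=64929531269/536870912 → NEW=0, ERR=64929531269/536870912
(2,0): OLD=1249411/8192 → NEW=255, ERR=-839549/8192
(2,1): OLD=30928081/262144 → NEW=0, ERR=30928081/262144
(2,2): OLD=749205171/4194304 → NEW=255, ERR=-320342349/4194304
(2,3): OLD=1599414235/33554432 → NEW=0, ERR=1599414235/33554432
(2,4): OLD=43137677131/268435456 → NEW=255, ERR=-25313364149/268435456
(2,5): OLD=1050622210969/8589934592 → NEW=0, ERR=1050622210969/8589934592
Target (2,5): original=107, with diffused error = 1050622210969/8589934592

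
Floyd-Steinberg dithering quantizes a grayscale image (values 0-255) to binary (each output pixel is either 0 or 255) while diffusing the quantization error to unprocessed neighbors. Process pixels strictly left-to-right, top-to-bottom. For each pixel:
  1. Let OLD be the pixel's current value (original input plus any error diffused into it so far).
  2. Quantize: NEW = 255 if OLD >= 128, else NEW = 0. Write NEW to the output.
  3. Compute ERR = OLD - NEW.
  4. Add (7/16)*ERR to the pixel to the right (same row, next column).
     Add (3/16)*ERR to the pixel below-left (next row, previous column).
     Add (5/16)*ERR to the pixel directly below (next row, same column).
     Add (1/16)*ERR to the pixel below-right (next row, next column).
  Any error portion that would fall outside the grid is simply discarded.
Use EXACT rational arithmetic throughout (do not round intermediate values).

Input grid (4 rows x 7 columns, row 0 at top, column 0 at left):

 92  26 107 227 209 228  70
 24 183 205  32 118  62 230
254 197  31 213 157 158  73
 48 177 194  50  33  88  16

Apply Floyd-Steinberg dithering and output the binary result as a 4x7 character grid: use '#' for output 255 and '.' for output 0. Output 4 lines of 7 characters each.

Answer: ..####.
.##...#
##.###.
.#.....

Derivation:
(0,0): OLD=92 → NEW=0, ERR=92
(0,1): OLD=265/4 → NEW=0, ERR=265/4
(0,2): OLD=8703/64 → NEW=255, ERR=-7617/64
(0,3): OLD=179129/1024 → NEW=255, ERR=-81991/1024
(0,4): OLD=2850319/16384 → NEW=255, ERR=-1327601/16384
(0,5): OLD=50475625/262144 → NEW=255, ERR=-16371095/262144
(0,6): OLD=179003615/4194304 → NEW=0, ERR=179003615/4194304
(1,0): OLD=4171/64 → NEW=0, ERR=4171/64
(1,1): OLD=110413/512 → NEW=255, ERR=-20147/512
(1,2): OLD=2289169/16384 → NEW=255, ERR=-1888751/16384
(1,3): OLD=-4331171/65536 → NEW=0, ERR=-4331171/65536
(1,4): OLD=197344023/4194304 → NEW=0, ERR=197344023/4194304
(1,5): OLD=2214807559/33554432 → NEW=0, ERR=2214807559/33554432
(1,6): OLD=144048607113/536870912 → NEW=255, ERR=7146524553/536870912
(2,0): OLD=2187167/8192 → NEW=255, ERR=98207/8192
(2,1): OLD=45195269/262144 → NEW=255, ERR=-21651451/262144
(2,2): OLD=-234926129/4194304 → NEW=0, ERR=-234926129/4194304
(2,3): OLD=5686121111/33554432 → NEW=255, ERR=-2870259049/33554432
(2,4): OLD=38258771943/268435456 → NEW=255, ERR=-30192269337/268435456
(2,5): OLD=1158402108141/8589934592 → NEW=255, ERR=-1032031212819/8589934592
(2,6): OLD=3947537813067/137438953472 → NEW=0, ERR=3947537813067/137438953472
(3,0): OLD=152085359/4194304 → NEW=0, ERR=152085359/4194304
(3,1): OLD=5278126979/33554432 → NEW=255, ERR=-3278253181/33554432
(3,2): OLD=30212988313/268435456 → NEW=0, ERR=30212988313/268435456
(3,3): OLD=51454210191/1073741824 → NEW=0, ERR=51454210191/1073741824
(3,4): OLD=-1244721813649/137438953472 → NEW=0, ERR=-1244721813649/137438953472
(3,5): OLD=49311334153085/1099511627776 → NEW=0, ERR=49311334153085/1099511627776
(3,6): OLD=652455833064099/17592186044416 → NEW=0, ERR=652455833064099/17592186044416
Row 0: ..####.
Row 1: .##...#
Row 2: ##.###.
Row 3: .#.....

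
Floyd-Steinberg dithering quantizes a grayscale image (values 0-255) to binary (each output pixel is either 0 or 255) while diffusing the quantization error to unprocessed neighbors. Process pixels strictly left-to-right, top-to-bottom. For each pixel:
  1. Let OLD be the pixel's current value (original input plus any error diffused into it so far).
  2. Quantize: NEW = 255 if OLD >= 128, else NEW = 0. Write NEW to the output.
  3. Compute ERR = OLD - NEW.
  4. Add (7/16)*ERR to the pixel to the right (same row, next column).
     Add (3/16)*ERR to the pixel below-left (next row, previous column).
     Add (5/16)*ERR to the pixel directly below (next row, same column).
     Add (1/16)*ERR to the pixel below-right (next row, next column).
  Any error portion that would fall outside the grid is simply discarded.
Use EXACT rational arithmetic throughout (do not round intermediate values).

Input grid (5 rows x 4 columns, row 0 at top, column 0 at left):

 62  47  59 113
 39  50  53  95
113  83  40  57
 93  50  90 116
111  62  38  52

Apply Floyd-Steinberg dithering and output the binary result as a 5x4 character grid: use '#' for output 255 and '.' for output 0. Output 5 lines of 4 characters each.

(0,0): OLD=62 → NEW=0, ERR=62
(0,1): OLD=593/8 → NEW=0, ERR=593/8
(0,2): OLD=11703/128 → NEW=0, ERR=11703/128
(0,3): OLD=313345/2048 → NEW=255, ERR=-208895/2048
(1,0): OLD=9251/128 → NEW=0, ERR=9251/128
(1,1): OLD=128821/1024 → NEW=0, ERR=128821/1024
(1,2): OLD=4001561/32768 → NEW=0, ERR=4001561/32768
(1,3): OLD=64102655/524288 → NEW=0, ERR=64102655/524288
(2,0): OLD=2607895/16384 → NEW=255, ERR=-1570025/16384
(2,1): OLD=56519853/524288 → NEW=0, ERR=56519853/524288
(2,2): OLD=163696561/1048576 → NEW=255, ERR=-103690319/1048576
(2,3): OLD=999545581/16777216 → NEW=0, ERR=999545581/16777216
(3,0): OLD=698496103/8388608 → NEW=0, ERR=698496103/8388608
(3,1): OLD=12829526905/134217728 → NEW=0, ERR=12829526905/134217728
(3,2): OLD=255176588807/2147483648 → NEW=0, ERR=255176588807/2147483648
(3,3): OLD=6199317170865/34359738368 → NEW=255, ERR=-2562416112975/34359738368
(4,0): OLD=332738953883/2147483648 → NEW=255, ERR=-214869376357/2147483648
(4,1): OLD=1298462532753/17179869184 → NEW=0, ERR=1298462532753/17179869184
(4,2): OLD=55080434039601/549755813888 → NEW=0, ERR=55080434039601/549755813888
(4,3): OLD=703291793128615/8796093022208 → NEW=0, ERR=703291793128615/8796093022208
Row 0: ...#
Row 1: ....
Row 2: #.#.
Row 3: ...#
Row 4: #...

Answer: ...#
....
#.#.
...#
#...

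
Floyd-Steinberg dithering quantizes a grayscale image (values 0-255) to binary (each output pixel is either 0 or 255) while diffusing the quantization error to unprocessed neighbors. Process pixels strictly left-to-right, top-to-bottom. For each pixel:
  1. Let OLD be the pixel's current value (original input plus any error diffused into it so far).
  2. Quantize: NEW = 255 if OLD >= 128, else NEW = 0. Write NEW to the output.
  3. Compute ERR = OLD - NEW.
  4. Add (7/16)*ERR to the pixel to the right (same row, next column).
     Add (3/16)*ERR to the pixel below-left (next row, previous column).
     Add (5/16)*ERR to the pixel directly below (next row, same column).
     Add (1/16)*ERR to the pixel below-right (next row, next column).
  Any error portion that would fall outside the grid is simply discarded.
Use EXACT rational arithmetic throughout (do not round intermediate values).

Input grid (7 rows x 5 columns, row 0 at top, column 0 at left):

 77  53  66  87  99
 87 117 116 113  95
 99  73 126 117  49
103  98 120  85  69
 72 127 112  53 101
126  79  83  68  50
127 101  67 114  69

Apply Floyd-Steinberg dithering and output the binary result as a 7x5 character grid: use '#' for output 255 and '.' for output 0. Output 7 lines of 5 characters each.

Answer: ...#.
.#.#.
#.#..
..#..
.#..#
#.#..
.#.#.

Derivation:
(0,0): OLD=77 → NEW=0, ERR=77
(0,1): OLD=1387/16 → NEW=0, ERR=1387/16
(0,2): OLD=26605/256 → NEW=0, ERR=26605/256
(0,3): OLD=542587/4096 → NEW=255, ERR=-501893/4096
(0,4): OLD=2974813/65536 → NEW=0, ERR=2974813/65536
(1,0): OLD=32593/256 → NEW=0, ERR=32593/256
(1,1): OLD=458935/2048 → NEW=255, ERR=-63305/2048
(1,2): OLD=7693699/65536 → NEW=0, ERR=7693699/65536
(1,3): OLD=36982215/262144 → NEW=255, ERR=-29864505/262144
(1,4): OLD=216782453/4194304 → NEW=0, ERR=216782453/4194304
(2,0): OLD=4357837/32768 → NEW=255, ERR=-3998003/32768
(2,1): OLD=41870111/1048576 → NEW=0, ERR=41870111/1048576
(2,2): OLD=2631729693/16777216 → NEW=255, ERR=-1646460387/16777216
(2,3): OLD=14896060423/268435456 → NEW=0, ERR=14896060423/268435456
(2,4): OLD=353514952305/4294967296 → NEW=0, ERR=353514952305/4294967296
(3,0): OLD=1213983101/16777216 → NEW=0, ERR=1213983101/16777216
(3,1): OLD=15583903289/134217728 → NEW=0, ERR=15583903289/134217728
(3,2): OLD=657260820291/4294967296 → NEW=255, ERR=-437955840189/4294967296
(3,3): OLD=575775059115/8589934592 → NEW=0, ERR=575775059115/8589934592
(3,4): OLD=17525536659959/137438953472 → NEW=0, ERR=17525536659959/137438953472
(4,0): OLD=249929856563/2147483648 → NEW=0, ERR=249929856563/2147483648
(4,1): OLD=13716728216883/68719476736 → NEW=255, ERR=-3806738350797/68719476736
(4,2): OLD=83259226542941/1099511627776 → NEW=0, ERR=83259226542941/1099511627776
(4,3): OLD=2192192668738867/17592186044416 → NEW=0, ERR=2192192668738867/17592186044416
(4,4): OLD=56169852112389605/281474976710656 → NEW=255, ERR=-15606266948827675/281474976710656
(5,0): OLD=167107027097465/1099511627776 → NEW=255, ERR=-113268437985415/1099511627776
(5,1): OLD=335053164868139/8796093022208 → NEW=0, ERR=335053164868139/8796093022208
(5,2): OLD=40315958486986243/281474976710656 → NEW=255, ERR=-31460160574231037/281474976710656
(5,3): OLD=58973656322298925/1125899906842624 → NEW=0, ERR=58973656322298925/1125899906842624
(5,4): OLD=1141710511552925663/18014398509481984 → NEW=0, ERR=1141710511552925663/18014398509481984
(6,0): OLD=14348082996314473/140737488355328 → NEW=0, ERR=14348082996314473/140737488355328
(6,1): OLD=585968028844765607/4503599627370496 → NEW=255, ERR=-562449876134710873/4503599627370496
(6,2): OLD=-746872082060213091/72057594037927936 → NEW=0, ERR=-746872082060213091/72057594037927936
(6,3): OLD=150723242005526682111/1152921504606846976 → NEW=255, ERR=-143271741669219296769/1152921504606846976
(6,4): OLD=695659537172394295481/18446744073709551616 → NEW=0, ERR=695659537172394295481/18446744073709551616
Row 0: ...#.
Row 1: .#.#.
Row 2: #.#..
Row 3: ..#..
Row 4: .#..#
Row 5: #.#..
Row 6: .#.#.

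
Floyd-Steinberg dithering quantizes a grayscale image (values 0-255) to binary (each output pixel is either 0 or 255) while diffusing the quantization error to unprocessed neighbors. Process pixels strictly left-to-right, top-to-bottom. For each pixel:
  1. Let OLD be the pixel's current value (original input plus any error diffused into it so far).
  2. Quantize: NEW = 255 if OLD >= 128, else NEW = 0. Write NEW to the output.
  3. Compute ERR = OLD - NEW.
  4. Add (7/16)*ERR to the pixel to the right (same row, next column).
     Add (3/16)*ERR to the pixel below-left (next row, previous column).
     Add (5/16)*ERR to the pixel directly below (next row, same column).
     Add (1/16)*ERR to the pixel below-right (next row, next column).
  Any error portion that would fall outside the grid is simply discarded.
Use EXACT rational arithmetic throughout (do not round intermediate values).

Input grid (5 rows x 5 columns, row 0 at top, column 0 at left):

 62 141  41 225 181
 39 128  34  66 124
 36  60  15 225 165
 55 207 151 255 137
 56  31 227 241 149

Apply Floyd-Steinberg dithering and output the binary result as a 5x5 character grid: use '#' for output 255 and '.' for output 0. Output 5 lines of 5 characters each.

(0,0): OLD=62 → NEW=0, ERR=62
(0,1): OLD=1345/8 → NEW=255, ERR=-695/8
(0,2): OLD=383/128 → NEW=0, ERR=383/128
(0,3): OLD=463481/2048 → NEW=255, ERR=-58759/2048
(0,4): OLD=5519695/32768 → NEW=255, ERR=-2836145/32768
(1,0): OLD=5387/128 → NEW=0, ERR=5387/128
(1,1): OLD=126669/1024 → NEW=0, ERR=126669/1024
(1,2): OLD=2563921/32768 → NEW=0, ERR=2563921/32768
(1,3): OLD=9859837/131072 → NEW=0, ERR=9859837/131072
(1,4): OLD=268582231/2097152 → NEW=255, ERR=-266191529/2097152
(2,0): OLD=1185311/16384 → NEW=0, ERR=1185311/16384
(2,1): OLD=77389509/524288 → NEW=255, ERR=-56303931/524288
(2,2): OLD=119987855/8388608 → NEW=0, ERR=119987855/8388608
(2,3): OLD=31656117053/134217728 → NEW=255, ERR=-2569403587/134217728
(2,4): OLD=261264160619/2147483648 → NEW=0, ERR=261264160619/2147483648
(3,0): OLD=482111407/8388608 → NEW=0, ERR=482111407/8388608
(3,1): OLD=13810188931/67108864 → NEW=255, ERR=-3302571389/67108864
(3,2): OLD=265511042705/2147483648 → NEW=0, ERR=265511042705/2147483648
(3,3): OLD=1403658458569/4294967296 → NEW=255, ERR=308441798089/4294967296
(3,4): OLD=14104081590861/68719476736 → NEW=255, ERR=-3419384976819/68719476736
(4,0): OLD=69506284257/1073741824 → NEW=0, ERR=69506284257/1073741824
(4,1): OLD=2429782095073/34359738368 → NEW=0, ERR=2429782095073/34359738368
(4,2): OLD=168755614437455/549755813888 → NEW=255, ERR=28567881896015/549755813888
(4,3): OLD=2503141929890017/8796093022208 → NEW=255, ERR=260138209226977/8796093022208
(4,4): OLD=21234135646854823/140737488355328 → NEW=255, ERR=-14653923883753817/140737488355328
Row 0: .#.##
Row 1: ....#
Row 2: .#.#.
Row 3: .#.##
Row 4: ..###

Answer: .#.##
....#
.#.#.
.#.##
..###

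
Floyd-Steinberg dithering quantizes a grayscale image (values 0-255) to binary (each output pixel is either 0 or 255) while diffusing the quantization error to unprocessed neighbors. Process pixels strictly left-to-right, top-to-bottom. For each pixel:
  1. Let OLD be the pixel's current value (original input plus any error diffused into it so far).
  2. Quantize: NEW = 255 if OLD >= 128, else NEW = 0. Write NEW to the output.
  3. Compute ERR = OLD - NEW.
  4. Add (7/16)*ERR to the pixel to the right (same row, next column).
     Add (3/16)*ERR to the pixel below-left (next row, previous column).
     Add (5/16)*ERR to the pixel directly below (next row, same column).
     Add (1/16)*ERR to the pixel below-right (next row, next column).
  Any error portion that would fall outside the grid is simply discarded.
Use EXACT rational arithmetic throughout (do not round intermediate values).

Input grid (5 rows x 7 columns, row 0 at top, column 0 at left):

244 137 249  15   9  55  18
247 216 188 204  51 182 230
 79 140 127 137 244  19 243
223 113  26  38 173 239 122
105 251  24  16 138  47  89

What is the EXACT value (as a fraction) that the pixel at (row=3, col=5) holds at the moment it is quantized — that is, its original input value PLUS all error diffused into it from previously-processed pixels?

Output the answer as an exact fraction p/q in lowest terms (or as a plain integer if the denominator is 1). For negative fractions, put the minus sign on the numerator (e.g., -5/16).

Answer: 909806398916431/4398046511104

Derivation:
(0,0): OLD=244 → NEW=255, ERR=-11
(0,1): OLD=2115/16 → NEW=255, ERR=-1965/16
(0,2): OLD=49989/256 → NEW=255, ERR=-15291/256
(0,3): OLD=-45597/4096 → NEW=0, ERR=-45597/4096
(0,4): OLD=270645/65536 → NEW=0, ERR=270645/65536
(0,5): OLD=59566195/1048576 → NEW=0, ERR=59566195/1048576
(0,6): OLD=718953253/16777216 → NEW=0, ERR=718953253/16777216
(1,0): OLD=56457/256 → NEW=255, ERR=-8823/256
(1,1): OLD=308543/2048 → NEW=255, ERR=-213697/2048
(1,2): OLD=7465899/65536 → NEW=0, ERR=7465899/65536
(1,3): OLD=64855119/262144 → NEW=255, ERR=-1991601/262144
(1,4): OLD=988550541/16777216 → NEW=0, ERR=988550541/16777216
(1,5): OLD=31383273629/134217728 → NEW=255, ERR=-2842247011/134217728
(1,6): OLD=510408113043/2147483648 → NEW=255, ERR=-37200217197/2147483648
(2,0): OLD=1594661/32768 → NEW=0, ERR=1594661/32768
(2,1): OLD=155073383/1048576 → NEW=255, ERR=-112313497/1048576
(2,2): OLD=1808471797/16777216 → NEW=0, ERR=1808471797/16777216
(2,3): OLD=26837284749/134217728 → NEW=255, ERR=-7388235891/134217728
(2,4): OLD=251131969885/1073741824 → NEW=255, ERR=-22672195235/1073741824
(2,5): OLD=122978352479/34359738368 → NEW=0, ERR=122978352479/34359738368
(2,6): OLD=130747878631561/549755813888 → NEW=255, ERR=-9439853909879/549755813888
(3,0): OLD=3659524437/16777216 → NEW=255, ERR=-618665643/16777216
(3,1): OLD=11629674545/134217728 → NEW=0, ERR=11629674545/134217728
(3,2): OLD=86520166627/1073741824 → NEW=0, ERR=86520166627/1073741824
(3,3): OLD=252668092261/4294967296 → NEW=0, ERR=252668092261/4294967296
(3,4): OLD=104107164400981/549755813888 → NEW=255, ERR=-36080568140459/549755813888
(3,5): OLD=909806398916431/4398046511104 → NEW=255, ERR=-211695461415089/4398046511104
Target (3,5): original=239, with diffused error = 909806398916431/4398046511104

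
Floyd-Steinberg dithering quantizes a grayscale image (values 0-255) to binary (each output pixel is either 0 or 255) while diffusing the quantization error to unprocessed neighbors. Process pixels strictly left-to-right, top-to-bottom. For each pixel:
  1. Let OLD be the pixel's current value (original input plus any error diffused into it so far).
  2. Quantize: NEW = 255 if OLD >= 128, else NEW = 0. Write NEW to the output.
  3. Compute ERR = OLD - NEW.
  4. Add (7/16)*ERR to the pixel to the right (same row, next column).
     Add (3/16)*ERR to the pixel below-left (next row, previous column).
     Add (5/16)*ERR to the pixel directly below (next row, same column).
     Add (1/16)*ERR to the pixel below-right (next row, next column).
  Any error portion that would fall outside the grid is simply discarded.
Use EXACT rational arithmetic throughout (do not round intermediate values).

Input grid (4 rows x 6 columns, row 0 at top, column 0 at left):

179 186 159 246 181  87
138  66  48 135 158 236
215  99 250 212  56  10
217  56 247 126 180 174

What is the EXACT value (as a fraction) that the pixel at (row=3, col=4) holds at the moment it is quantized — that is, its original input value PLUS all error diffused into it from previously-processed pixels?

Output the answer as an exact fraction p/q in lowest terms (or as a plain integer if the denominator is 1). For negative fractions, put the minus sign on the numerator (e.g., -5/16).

(0,0): OLD=179 → NEW=255, ERR=-76
(0,1): OLD=611/4 → NEW=255, ERR=-409/4
(0,2): OLD=7313/64 → NEW=0, ERR=7313/64
(0,3): OLD=303095/1024 → NEW=255, ERR=41975/1024
(0,4): OLD=3259329/16384 → NEW=255, ERR=-918591/16384
(0,5): OLD=16376391/262144 → NEW=0, ERR=16376391/262144
(1,0): OLD=6085/64 → NEW=0, ERR=6085/64
(1,1): OLD=47267/512 → NEW=0, ERR=47267/512
(1,2): OLD=2054431/16384 → NEW=0, ERR=2054431/16384
(1,3): OLD=13061203/65536 → NEW=255, ERR=-3650477/65536
(1,4): OLD=546874169/4194304 → NEW=255, ERR=-522673351/4194304
(1,5): OLD=13253930431/67108864 → NEW=255, ERR=-3858829889/67108864
(2,0): OLD=2146481/8192 → NEW=255, ERR=57521/8192
(2,1): OLD=42041323/262144 → NEW=255, ERR=-24805397/262144
(2,2): OLD=1019687681/4194304 → NEW=255, ERR=-49859839/4194304
(2,3): OLD=5833910969/33554432 → NEW=255, ERR=-2722469191/33554432
(2,4): OLD=-35113472725/1073741824 → NEW=0, ERR=-35113472725/1073741824
(2,5): OLD=-516506386211/17179869184 → NEW=0, ERR=-516506386211/17179869184
(3,0): OLD=844951137/4194304 → NEW=255, ERR=-224596383/4194304
(3,1): OLD=40680589/33554432 → NEW=0, ERR=40680589/33554432
(3,2): OLD=59777493719/268435456 → NEW=255, ERR=-8673547561/268435456
(3,3): OLD=1368104577957/17179869184 → NEW=0, ERR=1368104577957/17179869184
(3,4): OLD=26651127046597/137438953472 → NEW=255, ERR=-8395806088763/137438953472
Target (3,4): original=180, with diffused error = 26651127046597/137438953472

Answer: 26651127046597/137438953472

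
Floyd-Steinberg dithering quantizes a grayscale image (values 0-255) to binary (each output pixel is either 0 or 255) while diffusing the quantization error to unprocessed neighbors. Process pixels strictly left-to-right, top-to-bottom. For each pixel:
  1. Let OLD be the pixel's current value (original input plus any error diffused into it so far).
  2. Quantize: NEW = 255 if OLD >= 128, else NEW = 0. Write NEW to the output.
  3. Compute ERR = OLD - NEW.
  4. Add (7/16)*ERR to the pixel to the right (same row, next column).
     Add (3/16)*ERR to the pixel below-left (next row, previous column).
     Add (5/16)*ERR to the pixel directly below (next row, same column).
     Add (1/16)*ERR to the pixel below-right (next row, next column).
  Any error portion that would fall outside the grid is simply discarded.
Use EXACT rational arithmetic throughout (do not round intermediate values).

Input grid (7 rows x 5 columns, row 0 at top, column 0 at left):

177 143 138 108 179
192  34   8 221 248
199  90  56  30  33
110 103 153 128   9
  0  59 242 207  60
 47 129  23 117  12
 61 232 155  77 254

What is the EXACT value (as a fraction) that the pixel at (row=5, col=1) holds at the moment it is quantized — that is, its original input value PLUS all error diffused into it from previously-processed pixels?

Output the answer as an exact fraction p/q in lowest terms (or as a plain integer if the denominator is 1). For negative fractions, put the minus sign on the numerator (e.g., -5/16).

(0,0): OLD=177 → NEW=255, ERR=-78
(0,1): OLD=871/8 → NEW=0, ERR=871/8
(0,2): OLD=23761/128 → NEW=255, ERR=-8879/128
(0,3): OLD=159031/2048 → NEW=0, ERR=159031/2048
(0,4): OLD=6978689/32768 → NEW=255, ERR=-1377151/32768
(1,0): OLD=24069/128 → NEW=255, ERR=-8571/128
(1,1): OLD=21347/1024 → NEW=0, ERR=21347/1024
(1,2): OLD=550751/32768 → NEW=0, ERR=550751/32768
(1,3): OLD=31510227/131072 → NEW=255, ERR=-1913133/131072
(1,4): OLD=489336729/2097152 → NEW=255, ERR=-45437031/2097152
(2,0): OLD=2981617/16384 → NEW=255, ERR=-1196303/16384
(2,1): OLD=33311275/524288 → NEW=0, ERR=33311275/524288
(2,2): OLD=734973121/8388608 → NEW=0, ERR=734973121/8388608
(2,3): OLD=8154889011/134217728 → NEW=0, ERR=8154889011/134217728
(2,4): OLD=111452285349/2147483648 → NEW=0, ERR=111452285349/2147483648
(3,0): OLD=831272225/8388608 → NEW=0, ERR=831272225/8388608
(3,1): OLD=11950322893/67108864 → NEW=255, ERR=-5162437427/67108864
(3,2): OLD=348081077279/2147483648 → NEW=255, ERR=-199527252961/2147483648
(3,3): OLD=522032104535/4294967296 → NEW=0, ERR=522032104535/4294967296
(3,4): OLD=5648179324211/68719476736 → NEW=0, ERR=5648179324211/68719476736
(4,0): OLD=17763576719/1073741824 → NEW=0, ERR=17763576719/1073741824
(4,1): OLD=1064148580175/34359738368 → NEW=0, ERR=1064148580175/34359738368
(4,2): OLD=134413369331457/549755813888 → NEW=255, ERR=-5774363209983/549755813888
(4,3): OLD=2198948587052623/8796093022208 → NEW=255, ERR=-44055133610417/8796093022208
(4,4): OLD=12819819883629481/140737488355328 → NEW=0, ERR=12819819883629481/140737488355328
(5,0): OLD=31873141268301/549755813888 → NEW=0, ERR=31873141268301/549755813888
(5,1): OLD=717355868403559/4398046511104 → NEW=255, ERR=-404145991927961/4398046511104
Target (5,1): original=129, with diffused error = 717355868403559/4398046511104

Answer: 717355868403559/4398046511104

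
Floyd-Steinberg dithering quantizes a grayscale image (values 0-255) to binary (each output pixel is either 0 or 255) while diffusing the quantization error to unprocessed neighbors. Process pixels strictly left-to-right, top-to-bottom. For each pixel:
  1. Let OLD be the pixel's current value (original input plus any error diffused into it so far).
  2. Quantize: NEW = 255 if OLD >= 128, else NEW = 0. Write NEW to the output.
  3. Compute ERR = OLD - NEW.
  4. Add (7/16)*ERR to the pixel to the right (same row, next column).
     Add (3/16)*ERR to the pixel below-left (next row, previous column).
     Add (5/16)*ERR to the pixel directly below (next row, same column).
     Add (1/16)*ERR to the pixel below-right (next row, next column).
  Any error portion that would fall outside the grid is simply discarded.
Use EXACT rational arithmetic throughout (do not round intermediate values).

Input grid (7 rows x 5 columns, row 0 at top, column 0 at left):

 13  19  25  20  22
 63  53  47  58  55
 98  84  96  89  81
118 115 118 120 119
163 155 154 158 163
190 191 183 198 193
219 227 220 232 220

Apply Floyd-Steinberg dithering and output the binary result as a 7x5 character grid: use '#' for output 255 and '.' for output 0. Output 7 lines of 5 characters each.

Answer: .....
.....
#.##.
.#..#
#.##.
#####
##.##

Derivation:
(0,0): OLD=13 → NEW=0, ERR=13
(0,1): OLD=395/16 → NEW=0, ERR=395/16
(0,2): OLD=9165/256 → NEW=0, ERR=9165/256
(0,3): OLD=146075/4096 → NEW=0, ERR=146075/4096
(0,4): OLD=2464317/65536 → NEW=0, ERR=2464317/65536
(1,0): OLD=18353/256 → NEW=0, ERR=18353/256
(1,1): OLD=203991/2048 → NEW=0, ERR=203991/2048
(1,2): OLD=7208611/65536 → NEW=0, ERR=7208611/65536
(1,3): OLD=33175719/262144 → NEW=0, ERR=33175719/262144
(1,4): OLD=521551893/4194304 → NEW=0, ERR=521551893/4194304
(2,0): OLD=4557357/32768 → NEW=255, ERR=-3798483/32768
(2,1): OLD=93864383/1048576 → NEW=0, ERR=93864383/1048576
(2,2): OLD=3346904317/16777216 → NEW=255, ERR=-931285763/16777216
(2,3): OLD=36092012455/268435456 → NEW=255, ERR=-32359028825/268435456
(2,4): OLD=322247691217/4294967296 → NEW=0, ERR=322247691217/4294967296
(3,0): OLD=1653547357/16777216 → NEW=0, ERR=1653547357/16777216
(3,1): OLD=22607689497/134217728 → NEW=255, ERR=-11617831143/134217728
(3,2): OLD=196605839459/4294967296 → NEW=0, ERR=196605839459/4294967296
(3,3): OLD=970273712107/8589934592 → NEW=0, ERR=970273712107/8589934592
(3,4): OLD=25334139437687/137438953472 → NEW=255, ERR=-9712793697673/137438953472
(4,0): OLD=381328235475/2147483648 → NEW=255, ERR=-166280094765/2147483648
(4,1): OLD=7477870226259/68719476736 → NEW=0, ERR=7477870226259/68719476736
(4,2): OLD=254736588963389/1099511627776 → NEW=255, ERR=-25638876119491/1099511627776
(4,3): OLD=3038292484087123/17592186044416 → NEW=255, ERR=-1447714957238957/17592186044416
(4,4): OLD=31517349099048645/281474976710656 → NEW=0, ERR=31517349099048645/281474976710656
(5,0): OLD=204736004793817/1099511627776 → NEW=255, ERR=-75639460289063/1099511627776
(5,1): OLD=1633404446841291/8796093022208 → NEW=255, ERR=-609599273821749/8796093022208
(5,2): OLD=38495610721191715/281474976710656 → NEW=255, ERR=-33280508340025565/281474976710656
(5,3): OLD=157730116567654733/1125899906842624 → NEW=255, ERR=-129374359677214387/1125899906842624
(5,4): OLD=3108851619307201855/18014398509481984 → NEW=255, ERR=-1484820000610704065/18014398509481984
(6,0): OLD=25967133716789065/140737488355328 → NEW=255, ERR=-9920925813819575/140737488355328
(6,1): OLD=666683043354071879/4503599627370496 → NEW=255, ERR=-481734861625404601/4503599627370496
(6,2): OLD=7953478845440960381/72057594037927936 → NEW=0, ERR=7953478845440960381/72057594037927936
(6,3): OLD=255414695747791623839/1152921504606846976 → NEW=255, ERR=-38580287926954355041/1152921504606846976
(6,4): OLD=3180599936222528037145/18446744073709551616 → NEW=255, ERR=-1523319802573407624935/18446744073709551616
Row 0: .....
Row 1: .....
Row 2: #.##.
Row 3: .#..#
Row 4: #.##.
Row 5: #####
Row 6: ##.##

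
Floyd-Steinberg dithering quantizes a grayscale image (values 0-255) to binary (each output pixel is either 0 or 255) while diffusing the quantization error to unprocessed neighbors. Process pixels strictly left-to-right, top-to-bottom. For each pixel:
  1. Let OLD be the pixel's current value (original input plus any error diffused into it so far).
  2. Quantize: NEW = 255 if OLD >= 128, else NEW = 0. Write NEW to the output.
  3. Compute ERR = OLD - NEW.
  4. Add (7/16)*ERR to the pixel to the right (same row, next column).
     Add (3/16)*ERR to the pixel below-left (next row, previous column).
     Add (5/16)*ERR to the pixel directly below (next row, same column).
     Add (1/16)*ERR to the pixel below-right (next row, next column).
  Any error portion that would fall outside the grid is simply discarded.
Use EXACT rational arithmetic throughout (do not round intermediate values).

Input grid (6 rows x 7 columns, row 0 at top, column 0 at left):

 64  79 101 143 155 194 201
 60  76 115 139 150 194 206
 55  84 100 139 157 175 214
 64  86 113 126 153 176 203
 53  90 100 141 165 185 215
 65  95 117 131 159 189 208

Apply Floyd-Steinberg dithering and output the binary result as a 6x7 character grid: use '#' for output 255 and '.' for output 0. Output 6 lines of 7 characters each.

Answer: ..#.###
.#.#.##
..#.#.#
.#.#.##
..#.###
.#.#.##

Derivation:
(0,0): OLD=64 → NEW=0, ERR=64
(0,1): OLD=107 → NEW=0, ERR=107
(0,2): OLD=2365/16 → NEW=255, ERR=-1715/16
(0,3): OLD=24603/256 → NEW=0, ERR=24603/256
(0,4): OLD=807101/4096 → NEW=255, ERR=-237379/4096
(0,5): OLD=11052331/65536 → NEW=255, ERR=-5659349/65536
(0,6): OLD=171148333/1048576 → NEW=255, ERR=-96238547/1048576
(1,0): OLD=1601/16 → NEW=0, ERR=1601/16
(1,1): OLD=17551/128 → NEW=255, ERR=-15089/128
(1,2): OLD=223795/4096 → NEW=0, ERR=223795/4096
(1,3): OLD=2873283/16384 → NEW=255, ERR=-1304637/16384
(1,4): OLD=91086565/1048576 → NEW=0, ERR=91086565/1048576
(1,5): OLD=1545076637/8388608 → NEW=255, ERR=-594018403/8388608
(1,6): OLD=18916784595/134217728 → NEW=255, ERR=-15308736045/134217728
(2,0): OLD=131413/2048 → NEW=0, ERR=131413/2048
(2,1): OLD=6011807/65536 → NEW=0, ERR=6011807/65536
(2,2): OLD=141462637/1048576 → NEW=255, ERR=-125924243/1048576
(2,3): OLD=681815349/8388608 → NEW=0, ERR=681815349/8388608
(2,4): OLD=13519161993/67108864 → NEW=255, ERR=-3593598327/67108864
(2,5): OLD=243710661767/2147483648 → NEW=0, ERR=243710661767/2147483648
(2,6): OLD=7682191048353/34359738368 → NEW=255, ERR=-1079542235487/34359738368
(3,0): OLD=106170365/1048576 → NEW=0, ERR=106170365/1048576
(3,1): OLD=1178244209/8388608 → NEW=255, ERR=-960850831/8388608
(3,2): OLD=3109317535/67108864 → NEW=0, ERR=3109317535/67108864
(3,3): OLD=41372339999/268435456 → NEW=255, ERR=-27078701281/268435456
(3,4): OLD=4071333680893/34359738368 → NEW=0, ERR=4071333680893/34359738368
(3,5): OLD=69837331451007/274877906944 → NEW=255, ERR=-256534819713/274877906944
(3,6): OLD=879020973302817/4398046511104 → NEW=255, ERR=-242480887028703/4398046511104
(4,0): OLD=8477801691/134217728 → NEW=0, ERR=8477801691/134217728
(4,1): OLD=207995785607/2147483648 → NEW=0, ERR=207995785607/2147483648
(4,2): OLD=4493568498169/34359738368 → NEW=255, ERR=-4268164785671/34359738368
(4,3): OLD=22057009529635/274877906944 → NEW=0, ERR=22057009529635/274877906944
(4,4): OLD=507215946852221/2199023255552 → NEW=255, ERR=-53534983313539/2199023255552
(4,5): OLD=12041893170969449/70368744177664 → NEW=255, ERR=-5902136594334871/70368744177664
(4,6): OLD=181289379934677295/1125899906842624 → NEW=255, ERR=-105815096310191825/1125899906842624
(5,0): OLD=3535594486021/34359738368 → NEW=0, ERR=3535594486021/34359738368
(5,1): OLD=41490724722975/274877906944 → NEW=255, ERR=-28603141547745/274877906944
(5,2): OLD=118208674342357/2199023255552 → NEW=0, ERR=118208674342357/2199023255552
(5,3): OLD=2942563174497665/17592186044416 → NEW=255, ERR=-1543444266828415/17592186044416
(5,4): OLD=115176233043197303/1125899906842624 → NEW=0, ERR=115176233043197303/1125899906842624
(5,5): OLD=1696964410830289487/9007199254740992 → NEW=255, ERR=-599871399128663473/9007199254740992
(5,6): OLD=20788781989394840577/144115188075855872 → NEW=255, ERR=-15960590969948406783/144115188075855872
Row 0: ..#.###
Row 1: .#.#.##
Row 2: ..#.#.#
Row 3: .#.#.##
Row 4: ..#.###
Row 5: .#.#.##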